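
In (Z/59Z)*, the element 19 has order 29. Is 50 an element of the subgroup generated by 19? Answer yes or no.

no

50 ∈ ⟨19⟩ iff 50^29 ≡ 1 (mod 59), since |⟨19⟩| = 29.
50^29 mod 59 = 58.
Since 58 ≠ 1, 50 does not lie in the subgroup.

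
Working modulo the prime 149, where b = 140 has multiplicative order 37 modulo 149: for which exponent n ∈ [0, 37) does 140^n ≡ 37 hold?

Successive powers of 140 modulo 149:
  140^0=1  140^1=140  140^2=81  140^3=16  140^4=5  140^5=104
  140^6=107  140^7=80  140^8=25  140^9=73  140^10=88  140^11=102
  140^12=125  140^13=67  140^14=142  140^15=63  140^16=29  140^17=37
So 140^17 ≡ 37 (mod 149), giving n = 17.

17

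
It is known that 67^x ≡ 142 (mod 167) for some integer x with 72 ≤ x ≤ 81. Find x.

Compute 67^72 mod 167 = 3, then multiply by 67 repeatedly:
  67^72=3  67^73=34  67^74=107  67^75=155  67^76=31
  67^77=73  67^78=48  67^79=43  67^80=42  67^81=142
Found 142 at exponent 81.

81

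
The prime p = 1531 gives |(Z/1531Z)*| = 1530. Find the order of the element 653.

The order of 653 must divide p − 1 = 1530 = 2 · 3^2 · 5 · 17.
Divisors: 1, 2, 3, 5, 6, 9, 10, 15, 17, 18, 30, 34, 45, 51, 85, 90, 102, 153, 170, 255, 306, 510, 765, 1530.
Check each in increasing order: 653^1 ≡ 653;  653^2 ≡ 791;  653^3 ≡ 576;  653^5 ≡ 909;  653^6 ≡ 1080;  653^9 ≡ 494;  653^10 ≡ 1072;  653^15 ≡ 732;  653^17 ≡ 294;  653^18 ≡ 607;  653^30 ≡ 1505;  653^34 ≡ 700;  653^45 ≡ 871;  653^51 ≡ 646;  653^85 ≡ 555;  653^90 ≡ 796;  653^102 ≡ 884;  653^153 ≡ 1.
Smallest exponent giving 1 is 153.

153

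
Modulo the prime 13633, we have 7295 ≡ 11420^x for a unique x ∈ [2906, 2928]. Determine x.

Compute 11420^2906 mod 13633 = 6145, then multiply by 11420 repeatedly:
  11420^2906=6145  11420^2907=6849  11420^2908=3059  11420^2909=6034  11420^2910=7098
  11420^2911=10975  11420^2912=6331  11420^2913=4221  11420^2914=11165  11420^2915=8484
  11420^2916=11182  11420^2917=11762  11420^2918=9724  11420^2919=7295
Found 7295 at exponent 2919.

2919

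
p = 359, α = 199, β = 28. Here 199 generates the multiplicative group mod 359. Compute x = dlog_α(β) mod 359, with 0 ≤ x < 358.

143

Baby-step giant-step with m = ceil(sqrt(358)) = 19.
Baby table (199^j mod 359 for j=0..18):
  0:1  1:199  2:111  3:190  4:115  5:268  6:200  7:310
  8:301  9:305  10:24  11:109  12:151  13:252  14:247  15:329
  16:133  17:260  18:44
Giant step factor: 199^(-19) ≡ 259 (mod 359).
Scan 28·259^i mod 359 for i = 0, 1, …:
  i=0: 28   i=1: 72   i=2: 339   i=3: 205
  i=4: 322   i=5: 110   i=6: 129   i=7: 24
Match at i=7, j=10: x = 7·19 + 10 = 143.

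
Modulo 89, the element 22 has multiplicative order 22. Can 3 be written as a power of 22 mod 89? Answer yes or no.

⟨22⟩ has order 22; its elements mod 89 are {1, 2, 4, 8, 11, 16, 22, 25, 32, 39, 44, 45, 50, 57, 64, 67, 73, 78, 81, 85, 87, 88}.
3 is not in this set.

no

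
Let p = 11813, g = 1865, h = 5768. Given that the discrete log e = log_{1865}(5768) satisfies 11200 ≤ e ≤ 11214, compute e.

Compute 1865^11200 mod 11813 = 7269, then multiply by 1865 repeatedly:
  1865^11200=7269  1865^11201=7174  1865^11202=7194  1865^11203=9055  1865^11204=6798
  1865^11205=2921  1865^11206=1872  1865^11207=6445  1865^11208=6104  1865^11209=8041
  1865^11210=5768
Found 5768 at exponent 11210.

11210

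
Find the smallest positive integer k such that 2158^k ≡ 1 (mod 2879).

The order of 2158 must divide p − 1 = 2878 = 2 · 1439.
Divisors: 1, 2, 1439, 2878.
Check each in increasing order: 2158^1 ≡ 2158;  2158^2 ≡ 1621;  2158^1439 ≡ 2878;  2158^2878 ≡ 1.
Smallest exponent giving 1 is 2878.

2878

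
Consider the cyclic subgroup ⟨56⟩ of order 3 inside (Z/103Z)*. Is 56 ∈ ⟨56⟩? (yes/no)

⟨56⟩ has order 3; its elements mod 103 are {1, 46, 56}.
56 is in this set.

yes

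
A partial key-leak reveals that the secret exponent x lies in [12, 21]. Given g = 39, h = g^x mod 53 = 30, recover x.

Compute 39^12 mod 53 = 13, then multiply by 39 repeatedly:
  39^12=13  39^13=30
Found 30 at exponent 13.

13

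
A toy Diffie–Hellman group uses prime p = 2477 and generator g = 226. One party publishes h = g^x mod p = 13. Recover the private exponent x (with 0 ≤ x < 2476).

1803

Baby-step giant-step with m = ceil(sqrt(2476)) = 50.
Baby table (226^j mod 2477 for j=0..49):
  0:1  1:226  2:1536  3:356  4:1192  5:1876  6:409  7:785
  8:1543  9:1938  10:2036  11:1891  12:1322  13:1532  14:1929  15:2
  16:452  17:595  18:712  19:2384  20:1275  21:818  22:1570  23:609
  24:1399  25:1595  26:1305  27:167  28:587  29:1381  30:4  31:904
  32:1190  33:1424  34:2291  35:73  36:1636  37:663  38:1218  39:321
  40:713  41:133  42:334  43:1174  44:285  45:8  46:1808  47:2380
  48:371  49:2105
Giant step factor: 226^(-50) ≡ 1985 (mod 2477).
Scan 13·1985^i mod 2477 for i = 0, 1, …:
  i=0: 13   i=1: 1035   i=2: 1042   i=3: 75
  i=4: 255   i=5: 867   i=6: 1957   i=7: 709
  i=8: 429   i=9: 1954     …   i=35: 2436
  i=36: 356
Match at i=36, j=3: x = 36·50 + 3 = 1803.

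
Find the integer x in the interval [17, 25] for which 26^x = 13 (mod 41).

23

Compute 26^17 mod 41 = 19, then multiply by 26 repeatedly:
  26^17=19  26^18=2  26^19=11  26^20=40  26^21=15
  26^22=21  26^23=13
Found 13 at exponent 23.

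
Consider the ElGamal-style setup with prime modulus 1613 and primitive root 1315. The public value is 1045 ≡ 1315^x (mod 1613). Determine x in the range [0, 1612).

156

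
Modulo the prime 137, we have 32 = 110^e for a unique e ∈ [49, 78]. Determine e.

62

Compute 110^49 mod 137 = 131, then multiply by 110 repeatedly:
  110^49=131  110^50=25  110^51=10  110^52=4  110^53=29
  110^54=39  110^55=43  110^56=72  110^57=111  110^58=17
  110^59=89  110^60=63  110^61=80  110^62=32
Found 32 at exponent 62.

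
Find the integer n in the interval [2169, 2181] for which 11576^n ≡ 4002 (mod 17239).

Compute 11576^2169 mod 17239 = 16507, then multiply by 11576 repeatedly:
  11576^2169=16507  11576^2170=7956  11576^2171=7918  11576^2172=16244  11576^2173=14771
  11576^2174=12694  11576^2175=508  11576^2176=2109  11576^2177=3360  11576^2178=4176
  11576^2179=3220  11576^2180=4002
Found 4002 at exponent 2180.

2180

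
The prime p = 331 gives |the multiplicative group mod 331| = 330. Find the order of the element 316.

55

The order of 316 must divide p − 1 = 330 = 2 · 3 · 5 · 11.
Divisors: 1, 2, 3, 5, 6, 10, 11, 15, 22, 30, 33, 55, 66, 110, 165, 330.
Check each in increasing order: 316^1 ≡ 316;  316^2 ≡ 225;  316^3 ≡ 266;  316^5 ≡ 270;  316^6 ≡ 253;  316^10 ≡ 80;  316^11 ≡ 124;  316^15 ≡ 85;  316^22 ≡ 150;  316^30 ≡ 274;  316^33 ≡ 64;  316^55 ≡ 1.
Smallest exponent giving 1 is 55.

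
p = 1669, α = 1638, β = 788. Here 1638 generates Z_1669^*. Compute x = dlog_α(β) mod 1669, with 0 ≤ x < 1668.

Baby-step giant-step with m = ceil(sqrt(1668)) = 41.
Baby table (1638^j mod 1669 for j=0..40):
  0:1  1:1638  2:961  3:251  4:564  5:875  6:1248  7:1368
  8:986  9:1145  10:1223  11:474  12:327  13:1546  14:475  15:296
  16:838  17:726  18:860  19:44  20:305  21:559  22:1030  23:1450
  24:113  25:1504  26:108  27:1659  28:310  29:404  30:828  31:1036
  32:1264  33:872  34:1341  35:154  36:233  37:1122  38:267  39:68
  40:1230
Giant step factor: 1638^(-41) ≡ 1117 (mod 1669).
Scan 788·1117^i mod 1669 for i = 0, 1, …:
  i=0: 788   i=1: 633   i=2: 1074   i=3: 1316
  i=4: 1252   i=5: 1531   i=6: 1071   i=7: 1303
  i=8: 83   i=9: 916     …   i=21: 1414
  i=22: 564
Match at i=22, j=4: x = 22·41 + 4 = 906.

906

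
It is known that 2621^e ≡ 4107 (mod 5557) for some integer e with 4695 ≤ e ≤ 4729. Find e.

4728

Compute 2621^4695 mod 5557 = 3352, then multiply by 2621 repeatedly:
  2621^4695=3352  2621^4696=5532  2621^4697=1159  2621^4698=3617  2621^4699=5472
  2621^4700=5052  2621^4701=4518  2621^4702=5268  2621^4703=3840  2621^4704=913
  2621^4705=3463  2621^4706=1942  2621^4707=5327  2621^4708=2883  2621^4709=4380
  2621^4710=4775  2621^4711=911  2621^4712=3778  2621^4713=5121  2621^4714=1986
  2621^4715=3954  2621^4716=5186  2621^4717=84  2621^4718=3441  2621^4719=5407
  2621^4720=1397  2621^4721=5031  2621^4722=5047  2621^4723=2527  2621^4724=4880
  2621^4725=3823  2621^4726=812  2621^4727=5478  2621^4728=4107
Found 4107 at exponent 4728.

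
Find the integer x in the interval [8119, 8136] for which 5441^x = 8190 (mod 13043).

Compute 5441^8119 mod 13043 = 8576, then multiply by 5441 repeatedly:
  5441^8119=8576  5441^8120=7205  5441^8121=8190
Found 8190 at exponent 8121.

8121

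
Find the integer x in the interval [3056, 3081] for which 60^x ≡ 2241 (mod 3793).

3075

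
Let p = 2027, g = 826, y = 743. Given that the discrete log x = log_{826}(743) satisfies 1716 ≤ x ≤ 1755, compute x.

Compute 826^1716 mod 2027 = 1221, then multiply by 826 repeatedly:
  826^1716=1221  826^1717=1127  826^1718=509  826^1719=845  826^1720=682
  826^1721=1853  826^1722=193  826^1723=1312  826^1724=1294  826^1725=615
  826^1726=1240  826^1727=605  826^1728=1088  826^1729=727  826^1730=510
  826^1731=1671  826^1732=1886  826^1733=1100  826^1734=504  826^1735=769
  826^1736=743
Found 743 at exponent 1736.

1736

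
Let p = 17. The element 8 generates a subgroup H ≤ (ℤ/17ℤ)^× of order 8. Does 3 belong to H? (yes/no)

⟨8⟩ has order 8; its elements mod 17 are {1, 2, 4, 8, 9, 13, 15, 16}.
3 is not in this set.

no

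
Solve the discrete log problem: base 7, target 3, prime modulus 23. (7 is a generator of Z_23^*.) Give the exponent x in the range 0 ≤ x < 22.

Successive powers of 7 modulo 23:
  7^0=1  7^1=7  7^2=3
So 7^2 ≡ 3 (mod 23), giving x = 2.

2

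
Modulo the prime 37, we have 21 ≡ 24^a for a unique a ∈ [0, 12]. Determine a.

2

Compute 24^0 mod 37 = 1, then multiply by 24 repeatedly:
  24^0=1  24^1=24  24^2=21
Found 21 at exponent 2.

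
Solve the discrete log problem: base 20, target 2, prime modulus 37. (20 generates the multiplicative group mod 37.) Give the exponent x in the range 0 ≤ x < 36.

13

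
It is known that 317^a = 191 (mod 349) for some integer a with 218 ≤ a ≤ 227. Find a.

218

Compute 317^218 mod 349 = 191, then multiply by 317 repeatedly:
  317^218=191
Found 191 at exponent 218.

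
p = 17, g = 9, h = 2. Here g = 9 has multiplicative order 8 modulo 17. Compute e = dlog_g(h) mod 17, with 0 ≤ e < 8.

Successive powers of 9 modulo 17:
  9^0=1  9^1=9  9^2=13  9^3=15  9^4=16  9^5=8
  9^6=4  9^7=2
So 9^7 ≡ 2 (mod 17), giving e = 7.

7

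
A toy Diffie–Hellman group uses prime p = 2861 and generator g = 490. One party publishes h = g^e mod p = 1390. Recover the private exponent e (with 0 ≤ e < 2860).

2355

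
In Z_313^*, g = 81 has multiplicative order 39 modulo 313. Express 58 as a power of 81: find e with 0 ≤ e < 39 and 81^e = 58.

9

Successive powers of 81 modulo 313:
  81^0=1  81^1=81  81^2=301  81^3=280  81^4=144  81^5=83
  81^6=150  81^7=256  81^8=78  81^9=58
So 81^9 ≡ 58 (mod 313), giving e = 9.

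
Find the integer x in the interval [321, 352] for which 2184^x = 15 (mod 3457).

Compute 2184^321 mod 3457 = 2648, then multiply by 2184 repeatedly:
  2184^321=2648  2184^322=3128  2184^323=520  2184^324=1784  2184^325=217
  2184^326=319  2184^327=1839  2184^328=2799  2184^329=1040  2184^330=111
  2184^331=434  2184^332=638  2184^333=221  2184^334=2141  2184^335=2080
  2184^336=222  2184^337=868  2184^338=1276  2184^339=442  2184^340=825
  2184^341=703  2184^342=444  2184^343=1736  2184^344=2552  2184^345=884
  2184^346=1650  2184^347=1406  2184^348=888  2184^349=15
Found 15 at exponent 349.

349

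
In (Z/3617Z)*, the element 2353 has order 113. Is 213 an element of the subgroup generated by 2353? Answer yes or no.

213 ∈ ⟨2353⟩ iff 213^113 ≡ 1 (mod 3617), since |⟨2353⟩| = 113.
213^113 mod 3617 = 1.
Since 1 = 1, 213 lies in the subgroup.

yes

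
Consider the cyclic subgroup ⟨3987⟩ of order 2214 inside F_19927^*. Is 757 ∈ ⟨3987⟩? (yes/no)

yes

757 ∈ ⟨3987⟩ iff 757^2214 ≡ 1 (mod 19927), since |⟨3987⟩| = 2214.
757^2214 mod 19927 = 1.
Since 1 = 1, 757 lies in the subgroup.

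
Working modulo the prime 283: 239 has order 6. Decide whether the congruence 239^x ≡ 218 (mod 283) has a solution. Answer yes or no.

⟨239⟩ has order 6; its elements mod 283 are {1, 44, 45, 238, 239, 282}.
218 is not in this set.

no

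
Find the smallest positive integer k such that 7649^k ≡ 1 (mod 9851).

9850

The order of 7649 must divide p − 1 = 9850 = 2 · 5^2 · 197.
Divisors: 1, 2, 5, 10, 25, 50, 197, 394, 985, 1970, 4925, 9850.
Check each in increasing order: 7649^1 ≡ 7649;  7649^2 ≡ 2112;  7649^5 ≡ 8831;  7649^10 ≡ 6045;  7649^25 ≡ 8564;  7649^50 ≡ 1401;  7649^197 ≡ 6019;  7649^394 ≡ 6234;  7649^985 ≡ 7617;  7649^1970 ≡ 6150;  7649^4925 ≡ 9850;  7649^9850 ≡ 1.
Smallest exponent giving 1 is 9850.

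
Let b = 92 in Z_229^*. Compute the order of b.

228

The order of 92 must divide p − 1 = 228 = 2^2 · 3 · 19.
Divisors: 1, 2, 3, 4, 6, 12, 19, 38, 57, 76, 114, 228.
Check each in increasing order: 92^1 ≡ 92;  92^2 ≡ 220;  92^3 ≡ 88;  92^4 ≡ 81;  92^6 ≡ 187;  92^12 ≡ 161;  92^19 ≡ 89;  92^38 ≡ 135;  92^57 ≡ 107;  92^76 ≡ 134;  92^114 ≡ 228;  92^228 ≡ 1.
Smallest exponent giving 1 is 228.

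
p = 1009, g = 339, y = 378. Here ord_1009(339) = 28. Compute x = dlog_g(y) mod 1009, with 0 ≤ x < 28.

13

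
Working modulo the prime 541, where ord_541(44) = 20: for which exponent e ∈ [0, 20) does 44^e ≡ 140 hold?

8

Successive powers of 44 modulo 541:
  44^0=1  44^1=44  44^2=313  44^3=247  44^4=48  44^5=489
  44^6=417  44^7=495  44^8=140
So 44^8 ≡ 140 (mod 541), giving e = 8.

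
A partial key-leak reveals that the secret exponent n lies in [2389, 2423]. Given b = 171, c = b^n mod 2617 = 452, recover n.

2410

Compute 171^2389 mod 2617 = 993, then multiply by 171 repeatedly:
  171^2389=993  171^2390=2315  171^2391=698  171^2392=1593  171^2393=235
  171^2394=930  171^2395=2010  171^2396=883  171^2397=1824  171^2398=481
  171^2399=1124  171^2400=1163  171^2401=2598  171^2402=1985  171^2403=1842
  171^2404=942  171^2405=1445  171^2406=1097  171^2407=1780  171^2408=808
  171^2409=2084  171^2410=452
Found 452 at exponent 2410.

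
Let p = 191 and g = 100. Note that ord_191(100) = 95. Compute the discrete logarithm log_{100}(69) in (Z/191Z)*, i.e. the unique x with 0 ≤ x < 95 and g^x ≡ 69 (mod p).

Baby-step giant-step with m = ceil(sqrt(95)) = 10.
Baby table (100^j mod 191 for j=0..9):
  0:1  1:100  2:68  3:115  4:40  5:180  6:46  7:16
  8:72  9:133
Giant step factor: 100^(-10) ≡ 30 (mod 191).
Scan 69·30^i mod 191 for i = 0, 1, …:
  i=0: 69   i=1: 160   i=2: 25   i=3: 177
  i=4: 153   i=5: 6   i=6: 180
Match at i=6, j=5: x = 6·10 + 5 = 65.

65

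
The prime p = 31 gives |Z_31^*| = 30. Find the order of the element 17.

The order of 17 must divide p − 1 = 30 = 2 · 3 · 5.
Divisors: 1, 2, 3, 5, 6, 10, 15, 30.
Check each in increasing order: 17^1 ≡ 17;  17^2 ≡ 10;  17^3 ≡ 15;  17^5 ≡ 26;  17^6 ≡ 8;  17^10 ≡ 25;  17^15 ≡ 30;  17^30 ≡ 1.
Smallest exponent giving 1 is 30.

30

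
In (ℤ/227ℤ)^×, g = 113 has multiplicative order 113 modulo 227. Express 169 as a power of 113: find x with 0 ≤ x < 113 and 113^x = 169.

Baby-step giant-step with m = ceil(sqrt(113)) = 11.
Baby table (113^j mod 227 for j=0..10):
  0:1  1:113  2:57  3:85  4:71  5:78  6:188  7:133
  8:47  9:90  10:182
Giant step factor: 113^(-11) ≡ 222 (mod 227).
Scan 169·222^i mod 227 for i = 0, 1, …:
  i=0: 169   i=1: 63   i=2: 139   i=3: 213
  i=4: 70   i=5: 104   i=6: 161   i=7: 103
  i=8: 166   i=9: 78
Match at i=9, j=5: x = 9·11 + 5 = 104.

104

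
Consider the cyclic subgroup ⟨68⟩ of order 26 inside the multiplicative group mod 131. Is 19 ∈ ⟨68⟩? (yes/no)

yes

19 ∈ ⟨68⟩ iff 19^26 ≡ 1 (mod 131), since |⟨68⟩| = 26.
19^26 mod 131 = 1.
Since 1 = 1, 19 lies in the subgroup.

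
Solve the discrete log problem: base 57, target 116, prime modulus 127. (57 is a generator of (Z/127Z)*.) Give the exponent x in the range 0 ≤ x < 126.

Baby-step giant-step with m = ceil(sqrt(126)) = 12.
Baby table (57^j mod 127 for j=0..11):
  0:1  1:57  2:74  3:27  4:15  5:93  6:94  7:24
  8:98  9:125  10:13  11:106
Giant step factor: 57^(-12) ≡ 87 (mod 127).
Scan 116·87^i mod 127 for i = 0, 1, …:
  i=0: 116   i=1: 59   i=2: 53   i=3: 39
  i=4: 91   i=5: 43   i=6: 58   i=7: 93
Match at i=7, j=5: x = 7·12 + 5 = 89.

89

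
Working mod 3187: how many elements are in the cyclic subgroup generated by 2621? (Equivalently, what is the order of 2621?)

3186

The order of 2621 must divide p − 1 = 3186 = 2 · 3^3 · 59.
Divisors: 1, 2, 3, 6, 9, 18, 27, 54, 59, 118, 177, 354, 531, 1062, 1593, 3186.
Check each in increasing order: 2621^1 ≡ 2621;  2621^2 ≡ 1656;  2621^3 ≡ 2869;  2621^6 ≡ 2327;  2621^9 ≡ 2585;  2621^18 ≡ 2273;  2621^27 ≡ 2064;  2621^54 ≡ 2264;  2621^59 ≡ 253;  2621^118 ≡ 269;  2621^177 ≡ 1130;  2621^354 ≡ 2100;  2621^531 ≡ 1872;  2621^1062 ≡ 1871;  2621^1593 ≡ 3186;  2621^3186 ≡ 1.
Smallest exponent giving 1 is 3186.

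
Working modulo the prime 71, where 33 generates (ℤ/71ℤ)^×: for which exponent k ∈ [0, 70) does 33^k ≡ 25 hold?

28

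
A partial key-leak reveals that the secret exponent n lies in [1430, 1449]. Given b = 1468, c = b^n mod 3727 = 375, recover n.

Compute 1468^1430 mod 3727 = 2376, then multiply by 1468 repeatedly:
  1468^1430=2376  1468^1431=3223  1468^1432=1801  1468^1433=1425  1468^1434=1053
  1468^1435=2826  1468^1436=417  1468^1437=928  1468^1438=1949  1468^1439=2523
  1468^1440=2853  1468^1441=2783  1468^1442=652  1468^1443=3024  1468^1444=375
Found 375 at exponent 1444.

1444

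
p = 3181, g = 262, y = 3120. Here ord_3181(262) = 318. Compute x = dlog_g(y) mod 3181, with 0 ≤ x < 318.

Baby-step giant-step with m = ceil(sqrt(318)) = 18.
Baby table (262^j mod 3181 for j=0..17):
  0:1  1:262  2:1843  3:2535  4:2522  5:2297  6:605  7:2641
  8:1665  9:433  10:2111  11:2769  12:210  13:943  14:2129  15:1123
  16:1574  17:2039
Giant step factor: 262^(-18) ≡ 519 (mod 3181).
Scan 3120·519^i mod 3181 for i = 0, 1, …:
  i=0: 3120   i=1: 151   i=2: 2025   i=3: 1245
  i=4: 412   i=5: 701   i=6: 1185   i=7: 1082
  i=8: 1702   i=9: 2201   i=10: 340   i=11: 1505
  i=12: 1750   i=13: 1665
Match at i=13, j=8: x = 13·18 + 8 = 242.

242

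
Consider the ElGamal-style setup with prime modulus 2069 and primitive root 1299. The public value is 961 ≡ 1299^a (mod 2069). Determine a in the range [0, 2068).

1526

Baby-step giant-step with m = ceil(sqrt(2068)) = 46.
Baby table (1299^j mod 2069 for j=0..45):
  0:1  1:1299  2:1166  3:126  4:223  5:17  6:1393  7:1201
  8:73  9:1722  10:289  11:922  12:1796  13:1241  14:308  15:775
  16:1191  17:1566  18:407  19:1098  20:761  21:1626  22:1794  23:712
  24:45  25:523  26:745  27:1532  28:1759  29:765  30:615  31:251
  32:1216  33:937  34:591  35:110  36:129  37:2051  38:1446  39:1771
  40:1870  41:124  42:1763  43:1823  44:1141  45:755
Giant step factor: 1299^(-46) ≡ 1008 (mod 2069).
Scan 961·1008^i mod 2069 for i = 0, 1, …:
  i=0: 961   i=1: 396   i=2: 1920   i=3: 845
  i=4: 1401   i=5: 1150   i=6: 560   i=7: 1712
  i=8: 150   i=9: 163     …   i=32: 778
  i=33: 73
Match at i=33, j=8: a = 33·46 + 8 = 1526.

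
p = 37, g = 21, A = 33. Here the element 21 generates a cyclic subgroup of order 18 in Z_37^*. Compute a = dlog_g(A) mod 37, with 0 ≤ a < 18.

14

Successive powers of 21 modulo 37:
  21^0=1  21^1=21  21^2=34  21^3=11  21^4=9  21^5=4
  21^6=10  21^7=25  21^8=7  21^9=36  21^10=16  21^11=3
  21^12=26  21^13=28  21^14=33
So 21^14 ≡ 33 (mod 37), giving a = 14.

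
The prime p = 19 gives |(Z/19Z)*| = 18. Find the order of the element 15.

18

The order of 15 must divide p − 1 = 18 = 2 · 3^2.
Divisors: 1, 2, 3, 6, 9, 18.
Check each in increasing order: 15^1 ≡ 15;  15^2 ≡ 16;  15^3 ≡ 12;  15^6 ≡ 11;  15^9 ≡ 18;  15^18 ≡ 1.
Smallest exponent giving 1 is 18.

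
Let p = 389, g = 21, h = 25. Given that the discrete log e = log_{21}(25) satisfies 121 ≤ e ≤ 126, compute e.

124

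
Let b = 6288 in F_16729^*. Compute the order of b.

16728

The order of 6288 must divide p − 1 = 16728 = 2^3 · 3 · 17 · 41.
Divisors: 1, 2, 3, 4, 6, 8, 12, 17, 24, 34, 41, 51, 68, 82, 102, 123, 136, 164, 204, 246, 328, 408, 492, 697, 984, 1394, 2091, 2788, 4182, 5576, 8364, 16728.
Check each in increasing order: 6288^1 ≡ 6288;  6288^2 ≡ 8317;  6288^3 ≡ 2442;  6288^4 ≡ 14803;  6288^6 ≡ 7840;  6288^8 ≡ 12367;  6288^12 ≡ 3254;  6288^17 ≡ 8697;  6288^24 ≡ 15788;  6288^34 ≡ 6000;  6288^41 ≡ 13333;  6288^51 ≡ 4249;  6288^68 ≡ 15921;  6288^82 ≡ 6535;  6288^102 ≡ 3410;  6288^123 ≡ 6523;  6288^136 ≡ 433;  6288^164 ≡ 13817;  6288^204 ≡ 1445;  6288^246 ≡ 7682;  6288^328 ≡ 14870;  6288^408 ≡ 13629;  6288^492 ≡ 9941;  6288^697 ≡ 7887;  6288^984 ≡ 5278;  6288^1394 ≡ 6347;  6288^2091 ≡ 5621;  6288^2788 ≡ 977;  6288^4182 ≡ 11289;  6288^5576 ≡ 976;  6288^8364 ≡ 16728;  6288^16728 ≡ 1.
Smallest exponent giving 1 is 16728.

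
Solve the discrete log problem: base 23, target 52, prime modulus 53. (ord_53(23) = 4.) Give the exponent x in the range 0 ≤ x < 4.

Successive powers of 23 modulo 53:
  23^0=1  23^1=23  23^2=52
So 23^2 ≡ 52 (mod 53), giving x = 2.

2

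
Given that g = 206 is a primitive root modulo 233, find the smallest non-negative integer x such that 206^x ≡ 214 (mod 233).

84

Baby-step giant-step with m = ceil(sqrt(232)) = 16.
Baby table (206^j mod 233 for j=0..15):
  0:1  1:206  2:30  3:122  4:201  5:165  6:205  7:57
  8:92  9:79  10:197  11:40  12:85  13:35  14:220  15:118
Giant step factor: 206^(-16) ≡ 46 (mod 233).
Scan 214·46^i mod 233 for i = 0, 1, …:
  i=0: 214   i=1: 58   i=2: 105   i=3: 170
  i=4: 131   i=5: 201
Match at i=5, j=4: x = 5·16 + 4 = 84.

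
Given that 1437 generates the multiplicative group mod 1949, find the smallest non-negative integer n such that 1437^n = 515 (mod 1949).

Baby-step giant-step with m = ceil(sqrt(1948)) = 45.
Baby table (1437^j mod 1949 for j=0..44):
  0:1  1:1437  2:978  3:157  4:1474  5:1524  6:1261  7:1436
  8:1490  9:1128  10:1317  11:50  12:1686  13:175  14:54  15:1587
  16:189  17:682  18:1636  19:438  20:1828  21:1533  22:551  23:493
  24:954  25:751  26:1390  27:1654  28:967  29:1891  30:461  31:1746
  32:639  33:264  34:1262  35:924  36:519  37:1285  38:842  39:1574
  40:998  41:1611  42:1544  43:766  44:1506
Giant step factor: 1437^(-45) ≡ 434 (mod 1949).
Scan 515·434^i mod 1949 for i = 0, 1, …:
  i=0: 515   i=1: 1324   i=2: 1610   i=3: 998
Match at i=3, j=40: n = 3·45 + 40 = 175.

175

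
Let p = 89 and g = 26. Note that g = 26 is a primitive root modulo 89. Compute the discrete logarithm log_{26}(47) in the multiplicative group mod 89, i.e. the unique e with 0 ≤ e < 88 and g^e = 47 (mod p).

42

Baby-step giant-step with m = ceil(sqrt(88)) = 10.
Baby table (26^j mod 89 for j=0..9):
  0:1  1:26  2:53  3:43  4:50  5:54  6:69  7:14
  8:8  9:30
Giant step factor: 26^(-10) ≡ 72 (mod 89).
Scan 47·72^i mod 89 for i = 0, 1, …:
  i=0: 47   i=1: 2   i=2: 55   i=3: 44
  i=4: 53
Match at i=4, j=2: e = 4·10 + 2 = 42.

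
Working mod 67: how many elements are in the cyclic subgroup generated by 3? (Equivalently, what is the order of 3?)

22

The order of 3 must divide p − 1 = 66 = 2 · 3 · 11.
Divisors: 1, 2, 3, 6, 11, 22, 33, 66.
Check each in increasing order: 3^1 ≡ 3;  3^2 ≡ 9;  3^3 ≡ 27;  3^6 ≡ 59;  3^11 ≡ 66;  3^22 ≡ 1.
Smallest exponent giving 1 is 22.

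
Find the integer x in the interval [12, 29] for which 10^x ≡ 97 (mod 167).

Compute 10^12 mod 167 = 16, then multiply by 10 repeatedly:
  10^12=16  10^13=160  10^14=97
Found 97 at exponent 14.

14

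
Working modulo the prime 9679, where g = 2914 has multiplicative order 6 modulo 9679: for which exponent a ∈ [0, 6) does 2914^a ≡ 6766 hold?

5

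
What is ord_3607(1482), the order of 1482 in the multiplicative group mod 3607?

1202

The order of 1482 must divide p − 1 = 3606 = 2 · 3 · 601.
Divisors: 1, 2, 3, 6, 601, 1202, 1803, 3606.
Check each in increasing order: 1482^1 ≡ 1482;  1482^2 ≡ 3268;  1482^3 ≡ 2582;  1482^6 ≡ 988;  1482^601 ≡ 3606;  1482^1202 ≡ 1.
Smallest exponent giving 1 is 1202.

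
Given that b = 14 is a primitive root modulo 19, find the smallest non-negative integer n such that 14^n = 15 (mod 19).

Successive powers of 14 modulo 19:
  14^0=1  14^1=14  14^2=6  14^3=8  14^4=17  14^5=10
  14^6=7  14^7=3  14^8=4  14^9=18  14^10=5  14^11=13
  14^12=11  14^13=2  14^14=9  14^15=12  14^16=16  14^17=15
So 14^17 ≡ 15 (mod 19), giving n = 17.

17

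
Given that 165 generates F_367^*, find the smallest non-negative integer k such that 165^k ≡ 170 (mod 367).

14

Baby-step giant-step with m = ceil(sqrt(366)) = 20.
Baby table (165^j mod 367 for j=0..19):
  0:1  1:165  2:67  3:45  4:85  5:79  6:190  7:155
  8:252  9:109  10:2  11:330  12:134  13:90  14:170  15:158
  16:13  17:310  18:137  19:218
Giant step factor: 165^(-20) ≡ 92 (mod 367).
Scan 170·92^i mod 367 for i = 0, 1, …:
  i=0: 170
Match at i=0, j=14: k = 0·20 + 14 = 14.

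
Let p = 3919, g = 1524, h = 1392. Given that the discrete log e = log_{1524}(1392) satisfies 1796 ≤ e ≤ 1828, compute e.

Compute 1524^1796 mod 3919 = 2839, then multiply by 1524 repeatedly:
  1524^1796=2839  1524^1797=60  1524^1798=1303  1524^1799=2758  1524^1800=2024
  1524^1801=323  1524^1802=2377  1524^1803=1392
Found 1392 at exponent 1803.

1803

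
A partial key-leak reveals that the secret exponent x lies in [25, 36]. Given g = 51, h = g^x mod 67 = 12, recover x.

35

Compute 51^25 mod 67 = 2, then multiply by 51 repeatedly:
  51^25=2  51^26=35  51^27=43  51^28=49  51^29=20
  51^30=15  51^31=28  51^32=21  51^33=66  51^34=16
  51^35=12
Found 12 at exponent 35.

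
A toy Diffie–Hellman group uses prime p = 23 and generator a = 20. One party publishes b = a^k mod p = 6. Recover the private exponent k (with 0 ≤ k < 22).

Successive powers of 20 modulo 23:
  20^0=1  20^1=20  20^2=9  20^3=19  20^4=12  20^5=10
  20^6=16  20^7=21  20^8=6
So 20^8 ≡ 6 (mod 23), giving k = 8.

8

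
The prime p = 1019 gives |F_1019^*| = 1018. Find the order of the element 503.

The order of 503 must divide p − 1 = 1018 = 2 · 509.
Divisors: 1, 2, 509, 1018.
Check each in increasing order: 503^1 ≡ 503;  503^2 ≡ 297;  503^509 ≡ 1018;  503^1018 ≡ 1.
Smallest exponent giving 1 is 1018.

1018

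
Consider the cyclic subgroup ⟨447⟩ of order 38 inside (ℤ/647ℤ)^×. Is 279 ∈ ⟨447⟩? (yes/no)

yes

279 ∈ ⟨447⟩ iff 279^38 ≡ 1 (mod 647), since |⟨447⟩| = 38.
279^38 mod 647 = 1.
Since 1 = 1, 279 lies in the subgroup.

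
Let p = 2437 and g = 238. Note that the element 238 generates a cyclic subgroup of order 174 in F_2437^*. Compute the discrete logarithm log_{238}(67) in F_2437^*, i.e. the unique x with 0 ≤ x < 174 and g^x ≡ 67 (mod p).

17

Successive powers of 238 modulo 2437:
  238^0=1  238^1=238  238^2=593  238^3=2225  238^4=721  238^5=1008
  238^6=1078  238^7=679  238^8=760  238^9=542  238^10=2272  238^11=2159
  238^12=2072  238^13=862  238^14=448  238^15=1833  238^16=31  238^17=67
So 238^17 ≡ 67 (mod 2437), giving x = 17.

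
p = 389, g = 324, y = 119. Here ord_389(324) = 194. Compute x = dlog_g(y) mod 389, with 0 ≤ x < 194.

Baby-step giant-step with m = ceil(sqrt(194)) = 14.
Baby table (324^j mod 389 for j=0..13):
  0:1  1:324  2:335  3:9  4:193  5:292  6:81  7:181
  8:294  9:340  10:73  11:312  12:337  13:268
Giant step factor: 324^(-14) ≡ 119 (mod 389).
Scan 119·119^i mod 389 for i = 0, 1, …:
  i=0: 119   i=1: 157   i=2: 11   i=3: 142
  i=4: 171   i=5: 121   i=6: 6   i=7: 325
  i=8: 164   i=9: 66   i=10: 74   i=11: 248
  i=12: 337
Match at i=12, j=12: x = 12·14 + 12 = 180.

180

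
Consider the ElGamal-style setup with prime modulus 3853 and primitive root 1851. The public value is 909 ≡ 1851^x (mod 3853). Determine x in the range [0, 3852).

Baby-step giant-step with m = ceil(sqrt(3852)) = 63.
Baby table (1851^j mod 3853 for j=0..62):
  0:1  1:1851  2:884  3:2612  4:3150  5:1061  6:2734  7:1645
  8:1025  9:1599  10:645  11:3318  12:3789  13:979  14:1219  15:2364
  16:2609  17:1450  18:2262  19:2604  20:3754  21:1695  22:1103  23:3416
  24:243  25:2845  26:2897  27:2824  28:2556  29:3525  30:1646  31:2876
  32:2483  33:3257  34:2615  35:997  36:3713  37:2864  38:3389  39:355
  40:2095  41:1727  42:2540  43:880  44:2914  45:3467  46:2172  47:1693
  48:1254  49:1648  50:2725  51:398  52:775  53:1209  54:3119  55:1475
  56:2301  57:1586  58:3553  59:3385  60:657  61:2412  62:2838
Giant step factor: 1851^(-63) ≡ 1753 (mod 3853).
Scan 909·1753^i mod 3853 for i = 0, 1, …:
  i=0: 909   i=1: 2188   i=2: 1829   i=3: 541
  i=4: 535   i=5: 1576   i=6: 127   i=7: 3010
  i=8: 1773   i=9: 2551     …   i=33: 2533
  i=34: 1693
Match at i=34, j=47: x = 34·63 + 47 = 2189.

2189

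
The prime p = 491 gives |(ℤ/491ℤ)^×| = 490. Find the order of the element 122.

490

The order of 122 must divide p − 1 = 490 = 2 · 5 · 7^2.
Divisors: 1, 2, 5, 7, 10, 14, 35, 49, 70, 98, 245, 490.
Check each in increasing order: 122^1 ≡ 122;  122^2 ≡ 154;  122^5 ≡ 380;  122^7 ≡ 91;  122^10 ≡ 46;  122^14 ≡ 425;  122^35 ≡ 159;  122^49 ≡ 308;  122^70 ≡ 240;  122^98 ≡ 101;  122^245 ≡ 490;  122^490 ≡ 1.
Smallest exponent giving 1 is 490.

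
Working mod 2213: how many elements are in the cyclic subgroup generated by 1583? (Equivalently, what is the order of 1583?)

The order of 1583 must divide p − 1 = 2212 = 2^2 · 7 · 79.
Divisors: 1, 2, 4, 7, 14, 28, 79, 158, 316, 553, 1106, 2212.
Check each in increasing order: 1583^1 ≡ 1583;  1583^2 ≡ 773;  1583^4 ≡ 19;  1583^7 ≡ 1956;  1583^14 ≡ 1872;  1583^28 ≡ 1205;  1583^79 ≡ 1842;  1583^158 ≡ 435;  1583^316 ≡ 1120;  1583^553 ≡ 1.
Smallest exponent giving 1 is 553.

553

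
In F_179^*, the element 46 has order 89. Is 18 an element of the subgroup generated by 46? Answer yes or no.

no

18 ∈ ⟨46⟩ iff 18^89 ≡ 1 (mod 179), since |⟨46⟩| = 89.
18^89 mod 179 = 178.
Since 178 ≠ 1, 18 does not lie in the subgroup.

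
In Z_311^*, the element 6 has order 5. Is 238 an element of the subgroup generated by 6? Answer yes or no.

no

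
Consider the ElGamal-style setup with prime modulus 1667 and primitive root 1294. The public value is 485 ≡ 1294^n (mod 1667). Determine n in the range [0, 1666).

885

Baby-step giant-step with m = ceil(sqrt(1666)) = 41.
Baby table (1294^j mod 1667 for j=0..40):
  0:1  1:1294  2:768  3:260  4:1373  5:1307  6:920  7:242
  8:1419  9:819  10:1241  11:533  12:1231  13:929  14:219  15:1663
  16:1492  17:262  18:627  19:1176  20:1440  21:1321  22:699  23:992
  24:58  25:37  26:1202  27:77  28:1285  29:791  30:16  31:700
  32:619  33:826  34:297  35:908  36:1384  37:538  38:1033  39:1435
  40:1519
Giant step factor: 1294^(-41) ≡ 786 (mod 1667).
Scan 485·786^i mod 1667 for i = 0, 1, …:
  i=0: 485   i=1: 1134   i=2: 1146   i=3: 576
  i=4: 979   i=5: 1007   i=6: 1344   i=7: 1173
  i=8: 127   i=9: 1469     …   i=20: 1192
  i=21: 58
Match at i=21, j=24: n = 21·41 + 24 = 885.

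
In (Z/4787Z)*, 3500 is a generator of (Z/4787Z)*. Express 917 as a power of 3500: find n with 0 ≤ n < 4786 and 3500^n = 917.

Baby-step giant-step with m = ceil(sqrt(4786)) = 70.
Baby table (3500^j mod 4787 for j=0..69):
  0:1  1:3500  2:67  3:4724  4:4489  5:566  6:3969  7:4413
  8:2638  9:3664  10:4414  11:1351  12:3731  13:4351  14:1053  15:4297
  16:3533  17:679  18:2148  19:2410  20:306  21:3499  22:1354  23:4657
  24:4552  25:864  26:3403  27:444  28:3012  29:1026  30:750  31:1724
  32:2380  33:620  34:1489  35:3244  36:4023  37:1933  38:1469  39:262
  40:2683  41:3193  42:2642  43:3303  44:4682  45:1099  46:2539  47:1828
  48:2568  49:2801  50:4511  51:974  52:656  53:3027  54:869  55:1755
  56:779  57:2697  58:4323  59:3580  60:2421  61:510  62:4236  63:661
  64:1379  65:1204  66:1440  67:4076  68:740  69:233
Giant step factor: 3500^(-70) ≡ 2875 (mod 4787).
Scan 917·2875^i mod 4787 for i = 0, 1, …:
  i=0: 917   i=1: 3525   i=2: 296   i=3: 3701
  i=4: 3661   i=5: 3549   i=6: 2278   i=7: 634
  i=8: 3690   i=9: 758     …   i=54: 4495
  i=55: 3012
Match at i=55, j=28: n = 55·70 + 28 = 3878.

3878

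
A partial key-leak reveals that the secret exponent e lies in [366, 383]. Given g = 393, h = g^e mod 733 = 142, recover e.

Compute 393^366 mod 733 = 732, then multiply by 393 repeatedly:
  393^366=732  393^367=340  393^368=214  393^369=540  393^370=383
  393^371=254  393^372=134  393^373=619  393^374=644  393^375=207
  393^376=721  393^377=415  393^378=369  393^379=616  393^380=198
  393^381=116  393^382=142
Found 142 at exponent 382.

382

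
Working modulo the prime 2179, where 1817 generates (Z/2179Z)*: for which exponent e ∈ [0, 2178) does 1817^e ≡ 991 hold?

297

Baby-step giant-step with m = ceil(sqrt(2178)) = 47.
Baby table (1817^j mod 2179 for j=0..46):
  0:1  1:1817  2:304  3:1081  4:898  5:1774  6:617  7:1083
  8:174  9:203  10:600  11:700  12:1543  13:1437  14:587  15:1048
  16:1949  17:458  18:1987  19:1955  20:465  21:1632  22:1904  23:1495
  24:1381  25:1248  26:1456  27:246  28:287  29:698  30:88  31:829
  32:604  33:1431  34:580  35:1403  36:2000  37:1607  38:59  39:432
  40:504  41:588  42:686  43:74  44:1539  45:706  46:1550
Giant step factor: 1817^(-47) ≡ 1162 (mod 2179).
Scan 991·1162^i mod 2179 for i = 0, 1, …:
  i=0: 991   i=1: 1030   i=2: 589   i=3: 212
  i=4: 117   i=5: 856   i=6: 1048
Match at i=6, j=15: e = 6·47 + 15 = 297.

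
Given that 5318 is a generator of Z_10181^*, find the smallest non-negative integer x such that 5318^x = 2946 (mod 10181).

3172

Baby-step giant-step with m = ceil(sqrt(10180)) = 101.
Baby table (5318^j mod 10181 for j=0..100):
  0:1  1:5318  2:8487  3:1493  4:8775  5:5927  6:9591  7:8309
  8:1722  9:4877  10:4879  11:5334  12:1946  13:4932  14:2120  15:3793
  16:2613  17:9050  18:2313  19:1886  20:1463  21:1950  22:5842  23:5525
  24:9765  25:7170  26:2215  27:10134  28:4579  29:8351  30:1096  31:4996
  32:6499  33:7368  34:6536  35:514  36:4944  37:4850  38:3827  39:167
  40:2359  41:2170  42:4987  43:9542  44:2252  45:3280  46:2987  47:2506
  48:10160  49:313  50:5031  51:9371  52:9164  53:7886  54:2209  55:8769
  56:4562  57:9574  58:9532  59:10158  60:10039  61:8419  62:6385  63:1795
  64:6213  65:3389  66:2332  67:1118  68:10001  69:9955  70:9671  71:6147
  72:8736  73:2145  74:4390  75:987  76:5651  77:7887  78:7527  79:7075
  80:6055  81:8168  82:5278  83:9568  84:8167  85:10141  86:1081  87:6674
  88:1366  89:5335  90:7264  91:3238  92:3613  93:2387  94:8540  95:8460
  96:441  97:3608  98:6340  99:6829  100:995
Giant step factor: 5318^(-101) ≡ 7292 (mod 10181).
Scan 2946·7292^i mod 10181 for i = 0, 1, …:
  i=0: 2946   i=1: 322   i=2: 6394   i=3: 6249
  i=4: 7733   i=5: 6658   i=6: 7128   i=7: 3371
  i=8: 4398   i=9: 66     …   i=30: 3918
  i=31: 2170
Match at i=31, j=41: x = 31·101 + 41 = 3172.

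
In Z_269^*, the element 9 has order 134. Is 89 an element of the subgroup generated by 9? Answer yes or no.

yes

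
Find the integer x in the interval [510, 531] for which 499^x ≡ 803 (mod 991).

530

Compute 499^510 mod 991 = 451, then multiply by 499 repeatedly:
  499^510=451  499^511=92  499^512=322  499^513=136  499^514=476
  499^515=675  499^516=876  499^517=93  499^518=821  499^519=396
  499^520=395  499^521=887  499^522=627  499^523=708  499^524=496
  499^525=745  499^526=130  499^527=455  499^528=106  499^529=371
  499^530=803
Found 803 at exponent 530.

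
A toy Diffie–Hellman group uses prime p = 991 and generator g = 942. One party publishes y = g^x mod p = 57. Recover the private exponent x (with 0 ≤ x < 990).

191

Baby-step giant-step with m = ceil(sqrt(990)) = 32.
Baby table (942^j mod 991 for j=0..31):
  0:1  1:942  2:419  3:280  4:154  5:382  6:111  7:507
  8:923  9:359  10:247  11:780  12:429  13:781  14:380  15:209
  16:660  17:363  18:51  19:474  20:558  21:406  22:917  23:653
  24:706  25:91  26:496  27:471  28:705  29:140  30:77  31:191
Giant step factor: 942^(-32) ≡ 250 (mod 991).
Scan 57·250^i mod 991 for i = 0, 1, …:
  i=0: 57   i=1: 376   i=2: 846   i=3: 417
  i=4: 195   i=5: 191
Match at i=5, j=31: x = 5·32 + 31 = 191.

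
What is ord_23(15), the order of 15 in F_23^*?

22

The order of 15 must divide p − 1 = 22 = 2 · 11.
Divisors: 1, 2, 11, 22.
Check each in increasing order: 15^1 ≡ 15;  15^2 ≡ 18;  15^11 ≡ 22;  15^22 ≡ 1.
Smallest exponent giving 1 is 22.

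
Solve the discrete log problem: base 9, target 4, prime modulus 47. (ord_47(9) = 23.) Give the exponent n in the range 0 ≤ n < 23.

Successive powers of 9 modulo 47:
  9^0=1  9^1=9  9^2=34  9^3=24  9^4=28  9^5=17
  9^6=12  9^7=14  9^8=32  9^9=6  9^10=7  9^11=16
  9^12=3  9^13=27  9^14=8  9^15=25  9^16=37  9^17=4
So 9^17 ≡ 4 (mod 47), giving n = 17.

17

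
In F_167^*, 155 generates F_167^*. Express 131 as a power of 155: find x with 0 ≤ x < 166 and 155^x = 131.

Baby-step giant-step with m = ceil(sqrt(166)) = 13.
Baby table (155^j mod 167 for j=0..12):
  0:1  1:155  2:144  3:109  4:28  5:165  6:24  7:46
  8:116  9:111  10:4  11:119  12:75
Giant step factor: 155^(-13) ≡ 149 (mod 167).
Scan 131·149^i mod 167 for i = 0, 1, …:
  i=0: 131   i=1: 147   i=2: 26   i=3: 33
  i=4: 74   i=5: 4
Match at i=5, j=10: x = 5·13 + 10 = 75.

75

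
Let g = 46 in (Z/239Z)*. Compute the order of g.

The order of 46 must divide p − 1 = 238 = 2 · 7 · 17.
Divisors: 1, 2, 7, 14, 17, 34, 119, 238.
Check each in increasing order: 46^1 ≡ 46;  46^2 ≡ 204;  46^7 ≡ 217;  46^14 ≡ 6;  46^17 ≡ 139;  46^34 ≡ 201;  46^119 ≡ 238;  46^238 ≡ 1.
Smallest exponent giving 1 is 238.

238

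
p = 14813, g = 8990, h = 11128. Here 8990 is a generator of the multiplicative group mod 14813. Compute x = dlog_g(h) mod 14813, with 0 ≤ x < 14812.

Baby-step giant-step with m = ceil(sqrt(14812)) = 122.
Baby table (8990^j mod 14813 for j=0..121):
  0:1  1:8990  2:372  3:11355  4:5067  5:2355  6:3673  7:2093
  8:3560  9:8320  10:5963  11:13936  12:11099  13:14455  14:10814  15:141
  16:8485  17:8013  18:1251  19:3423  20:6169  21:14251  22:13666  23:13131
  24:2893  25:11255  26:9660  27:9594  28:8774  29:13848  30:5068  31:11345
  32:4045  33:13448  34:8627  35:10675  36:9636  37:1216  38:14659  39:7962
  40:1964  41:14077  42:4771  43:7655  44:12065  45:3564  46:14654  47:7451
  48:104  49:1741  50:9062  51:10693  52:8513  53:7912  54:11667  55:10290
  56:14728  57:6126  58:12819  59:12483  60:13695  61:7207  62:13681  63:14664
  64:8473  65:3824  66:11600  67:480  68:4617  69:804  70:14029  71:2828
  72:4612  73:293  74:12169  75:5305  76:8903  77:3331  78:8617  79:9653
  80:5916  81:6170  82:8428  83:14038  84:9673  85:7960  86:13610  87:13333
  88:11687  89:12334  90:7355  91:11031  92:10468  93:331  94:13090  95:4628
  96:10816  97:3308  98:9229  99:1097  100:11385  101:8133  102:13515  103:3624
  104:5973  105:145  106:6  107:9501  108:2232  109:8878  110:776  111:14130
  112:7225  113:12558  114:6547  115:5481  116:6152  117:9551  118:7342  119:12665
  120:5632  121:846
Giant step factor: 8990^(-122) ≡ 12137 (mod 14813).
Scan 11128·12137^i mod 14813 for i = 0, 1, …:
  i=0: 11128   i=1: 10415   i=2: 7526   i=3: 6104
  i=4: 4435   i=5: 11966   i=6: 4690   i=7: 10984
  i=8: 10621   i=9: 4351     …   i=76: 457
  i=77: 6547
Match at i=77, j=114: x = 77·122 + 114 = 9508.

9508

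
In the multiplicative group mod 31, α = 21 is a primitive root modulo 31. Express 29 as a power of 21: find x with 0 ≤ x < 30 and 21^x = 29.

21

Successive powers of 21 modulo 31:
  21^0=1  21^1=21  21^2=7  21^3=23  21^4=18  21^5=6
  21^6=2  21^7=11  21^8=14  21^9=15  21^10=5  21^11=12
  21^12=4  21^13=22  21^14=28  21^15=30  21^16=10  21^17=24
  21^18=8  21^19=13  21^20=25  21^21=29
So 21^21 ≡ 29 (mod 31), giving x = 21.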